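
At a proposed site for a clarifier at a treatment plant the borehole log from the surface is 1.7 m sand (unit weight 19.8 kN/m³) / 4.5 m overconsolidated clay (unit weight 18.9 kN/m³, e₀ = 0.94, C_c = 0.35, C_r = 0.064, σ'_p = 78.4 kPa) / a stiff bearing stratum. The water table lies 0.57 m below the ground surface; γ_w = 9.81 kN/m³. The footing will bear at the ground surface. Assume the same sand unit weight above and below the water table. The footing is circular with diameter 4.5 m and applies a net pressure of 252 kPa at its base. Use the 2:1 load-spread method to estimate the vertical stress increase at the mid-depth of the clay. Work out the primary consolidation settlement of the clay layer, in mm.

S_c ≈ 172 mm

Mid-depth of clay below the ground surface: z = 1.7 + 4.5/2 = 3.95 m.
Total vertical stress at mid-clay: σ_v = 19.8×1.7 + 18.9×2.25 = 76.185 kPa.
Pore pressure: u = 9.81×(3.95 − 0.57) = 33.158 kPa.
Initial effective stress: σ'_0 = σ_v − u = 76.185 − 33.158 = 43.027 kPa.
Stress increase at mid-clay by the 2:1 spreading method:
Δσ ≈ qD²/(D+z)² = 252×4.5²/(4.5+3.95)² = 71.468 kPa
Final effective stress: σ'_f = 43.027 + 71.468 = 114.5 kPa.
σ'_f = 114.5 > σ'_p = 78.4 kPa, so the stress path crosses the preconsolidation pressure — recompression up to σ'_p, then virgin compression beyond:
S_c = H/(1+e₀)·[C_r·log₁₀(σ'_p/σ'_0) + C_c·log₁₀(σ'_f/σ'_p)]
    = 4.5/1.94 × [0.064×log₁₀(78.4/43.027) + 0.35×log₁₀(114.5/78.4)]
    = 2.3196 × [0.016677 + 0.057571] = 0.1722 m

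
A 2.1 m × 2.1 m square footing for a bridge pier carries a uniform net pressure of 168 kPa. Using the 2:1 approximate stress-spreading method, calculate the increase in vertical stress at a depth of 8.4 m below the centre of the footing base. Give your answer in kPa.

By the 2:1 method the load spreads at 1 horizontal : 2 vertical, so at depth z the loaded area has grown by z in each plan dimension:
Δσ = qBL/((B+z)(L+z)) = 168×2.1×2.1/((2.1+8.4)(2.1+8.4)) = 6.72 kPa

Δσ_z ≈ 6.72 kPa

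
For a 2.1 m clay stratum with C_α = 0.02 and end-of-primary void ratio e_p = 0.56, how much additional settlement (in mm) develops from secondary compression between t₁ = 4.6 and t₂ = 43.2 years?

Secondary compression: S_s = C_α·H/(1+e_p)·log₁₀(t₂/t₁)
S_s = 0.02×2.1/(1+0.56)×log₁₀(43.2/4.6)
    = 0.02692 × 0.9727 = 0.02619 m

S_s ≈ 26.2 mm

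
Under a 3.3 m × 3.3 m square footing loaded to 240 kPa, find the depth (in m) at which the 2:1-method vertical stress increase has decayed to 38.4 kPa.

2:1 spreading — at depth z the loaded area has grown by z in each plan dimension:
qB²/(B+z)² = Δσ_z ⇒ z = B(√(q/Δσ_z) − 1) = 3.3×(√(240/38.4) − 1) = 4.95 m

z ≈ 4.95 m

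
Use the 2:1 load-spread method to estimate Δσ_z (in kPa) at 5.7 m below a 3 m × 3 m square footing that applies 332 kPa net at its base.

Δσ_z ≈ 39.5 kPa

By the 2:1 method the load spreads at 1 horizontal : 2 vertical, so at depth z the loaded area has grown by z in each plan dimension:
Δσ = qBL/((B+z)(L+z)) = 332×3×3/((3+5.7)(3+5.7)) = 39.477 kPa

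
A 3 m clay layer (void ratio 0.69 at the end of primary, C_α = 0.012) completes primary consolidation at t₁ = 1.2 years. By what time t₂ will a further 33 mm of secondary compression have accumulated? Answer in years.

S_s = C_α·H/(1+e_p)·log₁₀(t₂/t₁) ⇒ log₁₀(t₂/t₁) = S_s·(1+e_p)/(C_α·H).
log₁₀(t₂/t₁) = 0.033 × (1+0.69) / (0.012×3) = 1.549
t₂ = t₁ × 10^1.549 = 1.2 × 35.41 = 42.5 years

t₂ ≈ 42.5 years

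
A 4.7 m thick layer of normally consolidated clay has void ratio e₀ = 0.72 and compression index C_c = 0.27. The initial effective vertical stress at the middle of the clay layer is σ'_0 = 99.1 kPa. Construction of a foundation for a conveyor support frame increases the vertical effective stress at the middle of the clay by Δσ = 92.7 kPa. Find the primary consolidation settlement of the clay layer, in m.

S_c ≈ 0.212 m

Final effective stress: σ'_f = σ'_0 + Δσ = 99.1 + 92.7 = 191.8 kPa.
Normally consolidated clay, so the full stress increment lies on the virgin compression line:
S_c = C_c·H/(1+e₀)·log₁₀(σ'_f/σ'_0) = 0.27×4.7/(1+0.72)×log₁₀(191.8/99.1)
    = 0.73779 × 0.28677 = 0.2116 m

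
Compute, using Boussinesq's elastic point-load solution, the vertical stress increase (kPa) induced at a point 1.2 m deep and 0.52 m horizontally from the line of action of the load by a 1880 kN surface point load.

Δσ_z ≈ 405 kPa

Boussinesq vertical stress below a point load on an elastic half-space:
Δσ_z = 3P/(2πz²) · [1 + (r/z)²]^(−5/2)
r/z = 0.52/1.2 = 0.43333; [1+(r/z)²]^(−5/2) = 0.65037.
Δσ_z = 3×1880/(2π×1.2²) × 0.65037 = 623.36 × 0.65037 = 405.4 kPa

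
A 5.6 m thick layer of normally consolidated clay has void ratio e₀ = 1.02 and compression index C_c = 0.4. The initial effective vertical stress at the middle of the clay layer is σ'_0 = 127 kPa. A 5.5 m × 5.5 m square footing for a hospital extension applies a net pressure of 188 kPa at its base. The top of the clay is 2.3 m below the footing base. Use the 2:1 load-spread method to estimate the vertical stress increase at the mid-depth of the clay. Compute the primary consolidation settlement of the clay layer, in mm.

S_c ≈ 162 mm

Mid-depth of clay below the footing base: z = 2.3 + 5.6/2 = 5.1 m.
Stress increase at mid-clay by the 2:1 spreading method:
Δσ = qBL/((B+z)(L+z)) = 188×5.5×5.5/((5.5+5.1)(5.5+5.1)) = 50.614 kPa
Final effective stress: σ'_f = σ'_0 + Δσ = 127 + 50.614 = 177.61 kPa.
Normally consolidated clay, so the full stress increment lies on the virgin compression line:
S_c = C_c·H/(1+e₀)·log₁₀(σ'_f/σ'_0) = 0.4×5.6/(1+1.02)×log₁₀(177.61/127)
    = 1.1089 × 0.14566 = 0.1615 m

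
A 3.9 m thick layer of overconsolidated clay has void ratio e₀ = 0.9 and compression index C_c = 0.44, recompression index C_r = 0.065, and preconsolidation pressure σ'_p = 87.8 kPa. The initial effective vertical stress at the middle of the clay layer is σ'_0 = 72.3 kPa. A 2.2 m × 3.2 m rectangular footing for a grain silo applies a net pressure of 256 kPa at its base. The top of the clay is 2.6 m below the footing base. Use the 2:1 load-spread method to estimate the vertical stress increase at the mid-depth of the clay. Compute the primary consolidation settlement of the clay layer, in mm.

Mid-depth of clay below the footing base: z = 2.6 + 3.9/2 = 4.55 m.
Stress increase at mid-clay by the 2:1 spreading method:
Δσ = qBL/((B+z)(L+z)) = 256×2.2×3.2/((2.2+4.55)(3.2+4.55)) = 34.451 kPa
Final effective stress: σ'_f = 72.3 + 34.451 = 106.75 kPa.
σ'_f = 106.75 > σ'_p = 87.8 kPa, so the stress path crosses the preconsolidation pressure — recompression up to σ'_p, then virgin compression beyond:
S_c = H/(1+e₀)·[C_r·log₁₀(σ'_p/σ'_0) + C_c·log₁₀(σ'_f/σ'_p)]
    = 3.9/1.9 × [0.065×log₁₀(87.8/72.3) + 0.44×log₁₀(106.75/87.8)]
    = 2.0526 × [0.0054832 + 0.037344] = 0.08791 m

S_c ≈ 87.9 mm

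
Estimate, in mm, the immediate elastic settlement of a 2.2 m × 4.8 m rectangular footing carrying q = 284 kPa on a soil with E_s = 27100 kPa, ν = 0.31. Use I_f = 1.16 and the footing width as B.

S_e ≈ 24.2 mm

Immediate (elastic) settlement: S_e = q·B·(1−ν²)/E_s · I_f.
S_e = 284 × 2.2 × (1 − 0.31²) / 27100 × 1.16
    = 284 × 2.2 × 0.9039 / 27100 × 1.16
    = 0.02417 m = 24.17 mm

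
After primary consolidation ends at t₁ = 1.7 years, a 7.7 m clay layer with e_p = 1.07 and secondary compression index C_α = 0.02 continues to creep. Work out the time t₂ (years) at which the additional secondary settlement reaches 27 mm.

S_s = C_α·H/(1+e_p)·log₁₀(t₂/t₁) ⇒ log₁₀(t₂/t₁) = S_s·(1+e_p)/(C_α·H).
log₁₀(t₂/t₁) = 0.027 × (1+1.07) / (0.02×7.7) = 0.3629
t₂ = t₁ × 10^0.3629 = 1.7 × 2.306 = 3.921 years

t₂ ≈ 3.92 years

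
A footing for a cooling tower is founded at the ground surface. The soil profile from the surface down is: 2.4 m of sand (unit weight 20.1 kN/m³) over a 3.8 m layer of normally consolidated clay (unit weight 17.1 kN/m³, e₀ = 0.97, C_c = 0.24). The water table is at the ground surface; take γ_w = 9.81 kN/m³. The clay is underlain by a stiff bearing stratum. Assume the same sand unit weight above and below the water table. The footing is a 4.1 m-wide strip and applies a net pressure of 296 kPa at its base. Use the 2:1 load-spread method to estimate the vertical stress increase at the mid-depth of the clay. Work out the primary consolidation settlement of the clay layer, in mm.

Mid-depth of clay below the ground surface: z = 2.4 + 3.8/2 = 4.3 m.
Total vertical stress at mid-clay: σ_v = 20.1×2.4 + 17.1×1.9 = 80.73 kPa.
Pore pressure: u = 9.81×(4.3 − 0) = 42.183 kPa.
Initial effective stress: σ'_0 = σ_v − u = 80.73 − 42.183 = 38.547 kPa.
Stress increase at mid-clay by the 2:1 spreading method:
Δσ = qB/(B+z) = 296×4.1/(4.1+4.3) = 144.48 kPa
Final effective stress: σ'_f = σ'_0 + Δσ = 38.547 + 144.48 = 183.03 kPa.
Normally consolidated clay, so the full stress increment lies on the virgin compression line:
S_c = C_c·H/(1+e₀)·log₁₀(σ'_f/σ'_0) = 0.24×3.8/(1+0.97)×log₁₀(183.03/38.547)
    = 0.46294 × 0.67653 = 0.3132 m

S_c ≈ 313 mm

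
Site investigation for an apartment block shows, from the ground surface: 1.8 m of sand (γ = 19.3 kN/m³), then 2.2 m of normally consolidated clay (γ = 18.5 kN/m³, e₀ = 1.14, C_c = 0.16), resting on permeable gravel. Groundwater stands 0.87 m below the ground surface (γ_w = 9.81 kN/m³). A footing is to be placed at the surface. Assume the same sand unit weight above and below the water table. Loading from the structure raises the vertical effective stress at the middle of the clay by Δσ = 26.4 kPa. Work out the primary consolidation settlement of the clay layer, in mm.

S_c ≈ 40 mm

Mid-depth of clay below the ground surface: z = 1.8 + 2.2/2 = 2.9 m.
Total vertical stress at mid-clay: σ_v = 19.3×1.8 + 18.5×1.1 = 55.09 kPa.
Pore pressure: u = 9.81×(2.9 − 0.87) = 19.914 kPa.
Initial effective stress: σ'_0 = σ_v − u = 55.09 − 19.914 = 35.176 kPa.
Final effective stress: σ'_f = σ'_0 + Δσ = 35.176 + 26.4 = 61.576 kPa.
Normally consolidated clay, so the full stress increment lies on the virgin compression line:
S_c = C_c·H/(1+e₀)·log₁₀(σ'_f/σ'_0) = 0.16×2.2/(1+1.14)×log₁₀(61.576/35.176)
    = 0.16449 × 0.24317 = 0.04 m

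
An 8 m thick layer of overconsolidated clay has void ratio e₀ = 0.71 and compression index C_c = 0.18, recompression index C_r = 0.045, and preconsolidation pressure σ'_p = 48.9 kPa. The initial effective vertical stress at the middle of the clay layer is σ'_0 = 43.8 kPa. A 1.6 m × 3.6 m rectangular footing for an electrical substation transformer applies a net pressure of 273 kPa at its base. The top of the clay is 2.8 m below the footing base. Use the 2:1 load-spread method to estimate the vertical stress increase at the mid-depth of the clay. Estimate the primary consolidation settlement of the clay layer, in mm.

Mid-depth of clay below the footing base: z = 2.8 + 8/2 = 6.8 m.
Stress increase at mid-clay by the 2:1 spreading method:
Δσ = qBL/((B+z)(L+z)) = 273×1.6×3.6/((1.6+6.8)(3.6+6.8)) = 18 kPa
Final effective stress: σ'_f = 43.8 + 18 = 61.8 kPa.
σ'_f = 61.8 > σ'_p = 48.9 kPa, so the stress path crosses the preconsolidation pressure — recompression up to σ'_p, then virgin compression beyond:
S_c = H/(1+e₀)·[C_r·log₁₀(σ'_p/σ'_0) + C_c·log₁₀(σ'_f/σ'_p)]
    = 8/1.71 × [0.045×log₁₀(48.9/43.8) + 0.18×log₁₀(61.8/48.9)]
    = 4.6784 × [0.0021526 + 0.018302] = 0.09569 m

S_c ≈ 95.7 mm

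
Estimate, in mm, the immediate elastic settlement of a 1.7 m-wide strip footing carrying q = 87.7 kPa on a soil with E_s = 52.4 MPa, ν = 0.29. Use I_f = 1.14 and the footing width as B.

Immediate (elastic) settlement: S_e = q·B·(1−ν²)/E_s · I_f.
E_s = 52.4 MPa = 52400 kPa.
S_e = 87.7 × 1.7 × (1 − 0.29²) / 52400 × 1.14
    = 87.7 × 1.7 × 0.9159 / 52400 × 1.14
    = 0.002971 m = 2.971 mm

S_e ≈ 2.97 mm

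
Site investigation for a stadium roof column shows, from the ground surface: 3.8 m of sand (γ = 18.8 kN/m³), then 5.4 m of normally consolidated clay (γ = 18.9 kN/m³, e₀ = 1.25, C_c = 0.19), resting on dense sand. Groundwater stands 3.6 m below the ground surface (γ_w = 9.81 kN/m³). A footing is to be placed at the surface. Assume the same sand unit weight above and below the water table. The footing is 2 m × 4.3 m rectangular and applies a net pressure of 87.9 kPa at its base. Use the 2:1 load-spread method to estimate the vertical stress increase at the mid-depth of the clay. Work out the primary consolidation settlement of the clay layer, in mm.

S_c ≈ 16.6 mm

Mid-depth of clay below the ground surface: z = 3.8 + 5.4/2 = 6.5 m.
Total vertical stress at mid-clay: σ_v = 18.8×3.8 + 18.9×2.7 = 122.47 kPa.
Pore pressure: u = 9.81×(6.5 − 3.6) = 28.449 kPa.
Initial effective stress: σ'_0 = σ_v − u = 122.47 − 28.449 = 94.021 kPa.
Stress increase at mid-clay by the 2:1 spreading method:
Δσ = qBL/((B+z)(L+z)) = 87.9×2×4.3/((2+6.5)(4.3+6.5)) = 8.2346 kPa
Final effective stress: σ'_f = σ'_0 + Δσ = 94.021 + 8.2346 = 102.26 kPa.
Normally consolidated clay, so the full stress increment lies on the virgin compression line:
S_c = C_c·H/(1+e₀)·log₁₀(σ'_f/σ'_0) = 0.19×5.4/(1+1.25)×log₁₀(102.26/94.021)
    = 0.456 × 0.036481 = 0.01664 m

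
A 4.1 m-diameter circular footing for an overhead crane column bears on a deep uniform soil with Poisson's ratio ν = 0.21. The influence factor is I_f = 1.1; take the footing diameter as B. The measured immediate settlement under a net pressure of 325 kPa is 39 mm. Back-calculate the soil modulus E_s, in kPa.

S_e = q·B·(1−ν²)/E_s · I_f  ⇒  E_s = q·B·(1−ν²)·I_f / S_e.
E_s = 325 × 4.1 × 0.9559 × 1.1 / 0.039 = 35930 kPa

E_s ≈ 35900 kPa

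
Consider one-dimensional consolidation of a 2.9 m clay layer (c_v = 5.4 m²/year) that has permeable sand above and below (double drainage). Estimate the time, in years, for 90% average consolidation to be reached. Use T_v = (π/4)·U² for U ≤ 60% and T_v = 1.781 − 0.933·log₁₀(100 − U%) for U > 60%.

Drainage path length: H_d = H/2 = 1.45 m (double drainage).
U > 60%: T_v = 1.781 − 0.933·log₁₀(100 − 90) = 0.848.
t = T_v·H_d²/c_v = 0.848×1.45²/5.4 = 0.3302 years.

t ≈ 0.33 years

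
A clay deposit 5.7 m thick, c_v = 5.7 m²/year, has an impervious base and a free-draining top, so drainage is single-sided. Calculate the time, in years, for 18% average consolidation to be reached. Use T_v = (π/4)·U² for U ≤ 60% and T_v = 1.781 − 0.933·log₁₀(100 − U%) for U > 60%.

t ≈ 0.145 years

Drainage path length: H_d = H = 5.7 m (single drainage).
U ≤ 60%: T_v = (π/4)·U² = (π/4)×0.18² = 0.025447.
t = T_v·H_d²/c_v = 0.025447×5.7²/5.7 = 0.145 years.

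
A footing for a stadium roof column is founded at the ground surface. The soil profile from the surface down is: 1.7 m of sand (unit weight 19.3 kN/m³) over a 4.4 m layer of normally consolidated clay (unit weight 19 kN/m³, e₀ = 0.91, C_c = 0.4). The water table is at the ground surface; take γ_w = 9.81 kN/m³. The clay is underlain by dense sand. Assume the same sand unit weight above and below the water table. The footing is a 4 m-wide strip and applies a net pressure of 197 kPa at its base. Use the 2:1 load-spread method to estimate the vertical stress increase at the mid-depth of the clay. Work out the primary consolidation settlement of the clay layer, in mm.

S_c ≈ 528 mm

Mid-depth of clay below the ground surface: z = 1.7 + 4.4/2 = 3.9 m.
Total vertical stress at mid-clay: σ_v = 19.3×1.7 + 19×2.2 = 74.61 kPa.
Pore pressure: u = 9.81×(3.9 − 0) = 38.259 kPa.
Initial effective stress: σ'_0 = σ_v − u = 74.61 − 38.259 = 36.351 kPa.
Stress increase at mid-clay by the 2:1 spreading method:
Δσ = qB/(B+z) = 197×4/(4+3.9) = 99.747 kPa
Final effective stress: σ'_f = σ'_0 + Δσ = 36.351 + 99.747 = 136.1 kPa.
Normally consolidated clay, so the full stress increment lies on the virgin compression line:
S_c = C_c·H/(1+e₀)·log₁₀(σ'_f/σ'_0) = 0.4×4.4/(1+0.91)×log₁₀(136.1/36.351)
    = 0.92147 × 0.57334 = 0.5283 m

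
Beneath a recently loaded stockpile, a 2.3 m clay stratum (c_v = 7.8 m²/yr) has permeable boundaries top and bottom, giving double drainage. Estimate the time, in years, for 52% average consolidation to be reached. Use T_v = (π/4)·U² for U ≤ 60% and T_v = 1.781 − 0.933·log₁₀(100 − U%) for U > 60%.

t ≈ 0.036 years

Drainage path length: H_d = H/2 = 1.15 m (double drainage).
U ≤ 60%: T_v = (π/4)·U² = (π/4)×0.52² = 0.21237.
t = T_v·H_d²/c_v = 0.21237×1.15²/7.8 = 0.03601 years.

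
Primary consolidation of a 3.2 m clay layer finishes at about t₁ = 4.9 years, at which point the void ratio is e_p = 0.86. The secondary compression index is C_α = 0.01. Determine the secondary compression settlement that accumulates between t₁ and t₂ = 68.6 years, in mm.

S_s ≈ 19.7 mm

Secondary compression: S_s = C_α·H/(1+e_p)·log₁₀(t₂/t₁)
S_s = 0.01×3.2/(1+0.86)×log₁₀(68.6/4.9)
    = 0.0172 × 1.146 = 0.01972 m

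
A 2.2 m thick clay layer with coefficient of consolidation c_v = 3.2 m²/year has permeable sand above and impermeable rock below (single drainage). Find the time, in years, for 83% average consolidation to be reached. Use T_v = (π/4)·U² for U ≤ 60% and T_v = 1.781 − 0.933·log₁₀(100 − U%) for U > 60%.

Drainage path length: H_d = H = 2.2 m (single drainage).
U > 60%: T_v = 1.781 − 0.933·log₁₀(100 − 83) = 0.63299.
t = T_v·H_d²/c_v = 0.63299×2.2²/3.2 = 0.9574 years.

t ≈ 0.957 years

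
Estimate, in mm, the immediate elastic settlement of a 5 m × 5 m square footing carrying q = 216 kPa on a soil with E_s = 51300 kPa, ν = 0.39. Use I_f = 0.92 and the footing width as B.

S_e ≈ 16.4 mm

Immediate (elastic) settlement: S_e = q·B·(1−ν²)/E_s · I_f.
S_e = 216 × 5 × (1 − 0.39²) / 51300 × 0.92
    = 216 × 5 × 0.8479 / 51300 × 0.92
    = 0.01642 m = 16.42 mm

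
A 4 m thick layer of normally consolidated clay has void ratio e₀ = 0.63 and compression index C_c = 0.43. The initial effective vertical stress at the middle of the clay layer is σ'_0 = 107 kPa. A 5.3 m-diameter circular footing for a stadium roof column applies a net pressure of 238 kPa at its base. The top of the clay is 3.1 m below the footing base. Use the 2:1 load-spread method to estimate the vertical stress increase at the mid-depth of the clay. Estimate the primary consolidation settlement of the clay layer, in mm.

Mid-depth of clay below the footing base: z = 3.1 + 4/2 = 5.1 m.
Stress increase at mid-clay by the 2:1 spreading method:
Δσ ≈ qD²/(D+z)² = 238×5.3²/(5.3+5.1)² = 61.81 kPa
Final effective stress: σ'_f = σ'_0 + Δσ = 107 + 61.81 = 168.81 kPa.
Normally consolidated clay, so the full stress increment lies on the virgin compression line:
S_c = C_c·H/(1+e₀)·log₁₀(σ'_f/σ'_0) = 0.43×4/(1+0.63)×log₁₀(168.81/107)
    = 1.0552 × 0.19801 = 0.2089 m

S_c ≈ 209 mm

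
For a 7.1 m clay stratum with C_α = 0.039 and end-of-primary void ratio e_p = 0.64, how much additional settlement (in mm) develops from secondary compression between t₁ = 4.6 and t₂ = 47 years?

Secondary compression: S_s = C_α·H/(1+e_p)·log₁₀(t₂/t₁)
S_s = 0.039×7.1/(1+0.64)×log₁₀(47/4.6)
    = 0.1688 × 1.009 = 0.1704 m

S_s ≈ 170 mm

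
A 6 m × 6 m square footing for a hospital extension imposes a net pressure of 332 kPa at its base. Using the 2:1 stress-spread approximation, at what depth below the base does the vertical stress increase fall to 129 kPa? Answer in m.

2:1 spreading — at depth z the loaded area has grown by z in each plan dimension:
qB²/(B+z)² = Δσ_z ⇒ z = B(√(q/Δσ_z) − 1) = 6×(√(332/129) − 1) = 3.626 m

z ≈ 3.63 m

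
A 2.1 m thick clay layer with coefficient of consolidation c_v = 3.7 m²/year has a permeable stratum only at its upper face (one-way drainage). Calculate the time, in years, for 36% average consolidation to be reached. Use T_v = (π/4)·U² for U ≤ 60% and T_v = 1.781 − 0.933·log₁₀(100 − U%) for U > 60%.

Drainage path length: H_d = H = 2.1 m (single drainage).
U ≤ 60%: T_v = (π/4)·U² = (π/4)×0.36² = 0.10179.
t = T_v·H_d²/c_v = 0.10179×2.1²/3.7 = 0.1213 years.

t ≈ 0.121 years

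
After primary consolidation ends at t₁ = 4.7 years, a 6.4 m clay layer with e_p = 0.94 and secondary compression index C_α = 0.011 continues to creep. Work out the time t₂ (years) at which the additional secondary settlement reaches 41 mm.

S_s = C_α·H/(1+e_p)·log₁₀(t₂/t₁) ⇒ log₁₀(t₂/t₁) = S_s·(1+e_p)/(C_α·H).
log₁₀(t₂/t₁) = 0.041 × (1+0.94) / (0.011×6.4) = 1.13
t₂ = t₁ × 10^1.13 = 4.7 × 13.48 = 63.38 years

t₂ ≈ 63.4 years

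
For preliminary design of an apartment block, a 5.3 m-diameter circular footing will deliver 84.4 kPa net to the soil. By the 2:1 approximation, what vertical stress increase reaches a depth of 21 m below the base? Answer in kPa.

Δσ_z ≈ 3.43 kPa

By the 2:1 method the load spreads at 1 horizontal : 2 vertical, so at depth z the loaded area has grown by z in each plan dimension:
Δσ ≈ qD²/(D+z)² = 84.4×5.3²/(5.3+21)² = 3.4275 kPa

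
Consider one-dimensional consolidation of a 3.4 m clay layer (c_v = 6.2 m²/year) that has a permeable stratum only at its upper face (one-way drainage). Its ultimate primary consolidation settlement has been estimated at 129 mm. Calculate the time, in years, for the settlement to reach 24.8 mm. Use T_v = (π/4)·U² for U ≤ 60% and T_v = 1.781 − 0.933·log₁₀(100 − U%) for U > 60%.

Drainage path length: H_d = H = 3.4 m (single drainage).
U = S(t)/S_ult = 24.8/129 = 0.1922.
U ≤ 60%: T_v = (π/4)·U² = (π/4)×0.19225² = 0.029028.
t = T_v·H_d²/c_v = 0.029028×3.4²/6.2 = 0.05412 years.

t ≈ 0.0541 years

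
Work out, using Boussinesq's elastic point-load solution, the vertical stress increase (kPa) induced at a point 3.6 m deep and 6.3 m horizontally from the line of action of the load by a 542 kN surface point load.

Boussinesq vertical stress below a point load on an elastic half-space:
Δσ_z = 3P/(2πz²) · [1 + (r/z)²]^(−5/2)
r/z = 6.3/3.6 = 1.75; [1+(r/z)²]^(−5/2) = 0.030062.
Δσ_z = 3×542/(2π×3.6²) × 0.030062 = 19.968 × 0.030062 = 0.6003 kPa

Δσ_z ≈ 0.6 kPa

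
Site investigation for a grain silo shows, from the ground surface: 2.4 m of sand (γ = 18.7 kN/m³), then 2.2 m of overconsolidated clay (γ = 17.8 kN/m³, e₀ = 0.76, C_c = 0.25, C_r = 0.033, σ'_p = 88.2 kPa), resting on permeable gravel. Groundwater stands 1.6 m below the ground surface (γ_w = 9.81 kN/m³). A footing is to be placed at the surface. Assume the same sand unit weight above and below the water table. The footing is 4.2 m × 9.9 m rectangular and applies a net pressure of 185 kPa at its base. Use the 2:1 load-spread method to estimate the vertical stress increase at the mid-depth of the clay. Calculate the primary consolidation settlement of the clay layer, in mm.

Mid-depth of clay below the ground surface: z = 2.4 + 2.2/2 = 3.5 m.
Total vertical stress at mid-clay: σ_v = 18.7×2.4 + 17.8×1.1 = 64.46 kPa.
Pore pressure: u = 9.81×(3.5 − 1.6) = 18.639 kPa.
Initial effective stress: σ'_0 = σ_v − u = 64.46 − 18.639 = 45.821 kPa.
Stress increase at mid-clay by the 2:1 spreading method:
Δσ = qBL/((B+z)(L+z)) = 185×4.2×9.9/((4.2+3.5)(9.9+3.5)) = 74.552 kPa
Final effective stress: σ'_f = 45.821 + 74.552 = 120.37 kPa.
σ'_f = 120.37 > σ'_p = 88.2 kPa, so the stress path crosses the preconsolidation pressure — recompression up to σ'_p, then virgin compression beyond:
S_c = H/(1+e₀)·[C_r·log₁₀(σ'_p/σ'_0) + C_c·log₁₀(σ'_f/σ'_p)]
    = 2.2/1.76 × [0.033×log₁₀(88.2/45.821) + 0.25×log₁₀(120.37/88.2)]
    = 1.25 × [0.0093853 + 0.033762] = 0.05393 m

S_c ≈ 53.9 mm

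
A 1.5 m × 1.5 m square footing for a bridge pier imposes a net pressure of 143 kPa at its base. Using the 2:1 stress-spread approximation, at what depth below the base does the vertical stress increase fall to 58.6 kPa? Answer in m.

z ≈ 0.843 m

2:1 spreading — at depth z the loaded area has grown by z in each plan dimension:
qB²/(B+z)² = Δσ_z ⇒ z = B(√(q/Δσ_z) − 1) = 1.5×(√(143/58.6) − 1) = 0.8432 m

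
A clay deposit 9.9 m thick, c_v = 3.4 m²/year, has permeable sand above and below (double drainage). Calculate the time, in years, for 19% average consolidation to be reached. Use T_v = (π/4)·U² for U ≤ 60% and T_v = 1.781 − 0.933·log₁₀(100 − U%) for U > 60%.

Drainage path length: H_d = H/2 = 4.95 m (double drainage).
U ≤ 60%: T_v = (π/4)·U² = (π/4)×0.19² = 0.028353.
t = T_v·H_d²/c_v = 0.028353×4.95²/3.4 = 0.2043 years.

t ≈ 0.204 years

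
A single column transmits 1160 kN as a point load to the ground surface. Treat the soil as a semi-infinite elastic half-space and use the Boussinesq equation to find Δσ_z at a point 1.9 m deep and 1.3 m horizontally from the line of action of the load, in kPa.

Boussinesq vertical stress below a point load on an elastic half-space:
Δσ_z = 3P/(2πz²) · [1 + (r/z)²]^(−5/2)
r/z = 1.3/1.9 = 0.68421; [1+(r/z)²]^(−5/2) = 0.38289.
Δσ_z = 3×1160/(2π×1.9²) × 0.38289 = 153.42 × 0.38289 = 58.74 kPa

Δσ_z ≈ 58.7 kPa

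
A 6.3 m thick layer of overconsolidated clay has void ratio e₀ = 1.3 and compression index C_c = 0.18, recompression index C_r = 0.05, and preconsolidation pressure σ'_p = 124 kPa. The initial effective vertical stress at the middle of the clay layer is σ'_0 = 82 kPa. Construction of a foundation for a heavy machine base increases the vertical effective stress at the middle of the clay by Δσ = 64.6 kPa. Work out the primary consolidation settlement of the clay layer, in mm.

S_c ≈ 60.4 mm

Final effective stress: σ'_f = 82 + 64.6 = 146.6 kPa.
σ'_f = 146.6 > σ'_p = 124 kPa, so the stress path crosses the preconsolidation pressure — recompression up to σ'_p, then virgin compression beyond:
S_c = H/(1+e₀)·[C_r·log₁₀(σ'_p/σ'_0) + C_c·log₁₀(σ'_f/σ'_p)]
    = 6.3/2.3 × [0.05×log₁₀(124/82) + 0.18×log₁₀(146.6/124)]
    = 2.7391 × [0.0089804 + 0.013088] = 0.06045 m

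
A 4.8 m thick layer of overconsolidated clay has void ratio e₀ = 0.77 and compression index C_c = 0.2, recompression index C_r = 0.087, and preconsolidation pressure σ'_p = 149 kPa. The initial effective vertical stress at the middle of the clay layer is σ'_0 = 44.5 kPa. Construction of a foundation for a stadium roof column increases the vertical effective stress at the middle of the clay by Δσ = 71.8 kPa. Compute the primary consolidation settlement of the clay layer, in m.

S_c ≈ 0.0984 m

Final effective stress: σ'_f = 44.5 + 71.8 = 116.3 kPa.
σ'_f = 116.3 ≤ σ'_p = 149 kPa, so the clay remains overconsolidated and only the recompression index applies:
S_c = C_r·H/(1+e₀)·log₁₀(σ'_f/σ'_0) = 0.087×4.8/1.77×log₁₀(116.3/44.5)
    = 0.23594 × 0.41722 = 0.09844 m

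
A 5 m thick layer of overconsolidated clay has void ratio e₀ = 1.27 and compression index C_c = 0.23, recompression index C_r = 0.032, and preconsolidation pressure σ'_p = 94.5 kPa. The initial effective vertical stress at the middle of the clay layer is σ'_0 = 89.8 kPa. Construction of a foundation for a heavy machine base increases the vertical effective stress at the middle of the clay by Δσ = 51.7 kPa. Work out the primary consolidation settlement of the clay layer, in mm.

Final effective stress: σ'_f = 89.8 + 51.7 = 141.5 kPa.
σ'_f = 141.5 > σ'_p = 94.5 kPa, so the stress path crosses the preconsolidation pressure — recompression up to σ'_p, then virgin compression beyond:
S_c = H/(1+e₀)·[C_r·log₁₀(σ'_p/σ'_0) + C_c·log₁₀(σ'_f/σ'_p)]
    = 5/2.27 × [0.032×log₁₀(94.5/89.8) + 0.23×log₁₀(141.5/94.5)]
    = 2.2026 × [0.00070898 + 0.040325] = 0.09038 m

S_c ≈ 90.4 mm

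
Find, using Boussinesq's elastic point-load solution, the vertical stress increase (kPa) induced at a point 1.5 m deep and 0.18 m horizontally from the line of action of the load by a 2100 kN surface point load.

Boussinesq vertical stress below a point load on an elastic half-space:
Δσ_z = 3P/(2πz²) · [1 + (r/z)²]^(−5/2)
r/z = 0.18/1.5 = 0.12; [1+(r/z)²]^(−5/2) = 0.96489.
Δσ_z = 3×2100/(2π×1.5²) × 0.96489 = 445.63 × 0.96489 = 430 kPa

Δσ_z ≈ 430 kPa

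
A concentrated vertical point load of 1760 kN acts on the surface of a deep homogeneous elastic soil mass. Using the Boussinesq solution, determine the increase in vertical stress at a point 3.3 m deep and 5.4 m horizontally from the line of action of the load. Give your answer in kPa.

Δσ_z ≈ 2.97 kPa

Boussinesq vertical stress below a point load on an elastic half-space:
Δσ_z = 3P/(2πz²) · [1 + (r/z)²]^(−5/2)
r/z = 5.4/3.3 = 1.6364; [1+(r/z)²]^(−5/2) = 0.038553.
Δσ_z = 3×1760/(2π×3.3²) × 0.038553 = 77.166 × 0.038553 = 2.975 kPa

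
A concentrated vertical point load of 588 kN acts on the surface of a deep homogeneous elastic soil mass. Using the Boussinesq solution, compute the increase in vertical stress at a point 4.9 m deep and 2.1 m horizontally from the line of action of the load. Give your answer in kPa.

Boussinesq vertical stress below a point load on an elastic half-space:
Δσ_z = 3P/(2πz²) · [1 + (r/z)²]^(−5/2)
r/z = 2.1/4.9 = 0.42857; [1+(r/z)²]^(−5/2) = 0.65602.
Δσ_z = 3×588/(2π×4.9²) × 0.65602 = 11.693 × 0.65602 = 7.671 kPa

Δσ_z ≈ 7.67 kPa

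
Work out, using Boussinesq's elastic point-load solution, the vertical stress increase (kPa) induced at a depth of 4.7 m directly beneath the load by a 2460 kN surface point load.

Boussinesq vertical stress below a point load on an elastic half-space:
Δσ_z = 3P/(2πz²) · [1 + (r/z)²]^(−5/2)
r/z = 0/4.7 = 0; [1+(r/z)²]^(−5/2) = 1.
Δσ_z = 3×2460/(2π×4.7²) × 1 = 53.172 × 1 = 53.17 kPa

Δσ_z ≈ 53.2 kPa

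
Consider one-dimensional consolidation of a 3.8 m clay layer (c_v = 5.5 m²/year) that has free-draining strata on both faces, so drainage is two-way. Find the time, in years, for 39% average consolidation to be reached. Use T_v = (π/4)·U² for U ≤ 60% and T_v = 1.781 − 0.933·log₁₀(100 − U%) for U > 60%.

Drainage path length: H_d = H/2 = 1.9 m (double drainage).
U ≤ 60%: T_v = (π/4)·U² = (π/4)×0.39² = 0.11946.
t = T_v·H_d²/c_v = 0.11946×1.9²/5.5 = 0.07841 years.

t ≈ 0.0784 years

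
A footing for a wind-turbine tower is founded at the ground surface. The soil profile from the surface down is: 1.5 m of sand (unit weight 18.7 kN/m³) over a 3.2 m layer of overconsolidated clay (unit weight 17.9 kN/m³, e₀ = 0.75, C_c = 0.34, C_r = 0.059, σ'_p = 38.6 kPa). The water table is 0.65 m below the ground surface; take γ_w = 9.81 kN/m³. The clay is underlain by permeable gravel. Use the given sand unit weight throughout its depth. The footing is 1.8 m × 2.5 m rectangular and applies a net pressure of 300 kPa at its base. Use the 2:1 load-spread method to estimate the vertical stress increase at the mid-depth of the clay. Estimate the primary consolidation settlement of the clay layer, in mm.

Mid-depth of clay below the ground surface: z = 1.5 + 3.2/2 = 3.1 m.
Total vertical stress at mid-clay: σ_v = 18.7×1.5 + 17.9×1.6 = 56.69 kPa.
Pore pressure: u = 9.81×(3.1 − 0.65) = 24.035 kPa.
Initial effective stress: σ'_0 = σ_v − u = 56.69 − 24.035 = 32.655 kPa.
Stress increase at mid-clay by the 2:1 spreading method:
Δσ = qBL/((B+z)(L+z)) = 300×1.8×2.5/((1.8+3.1)(2.5+3.1)) = 49.198 kPa
Final effective stress: σ'_f = 32.655 + 49.198 = 81.853 kPa.
σ'_f = 81.853 > σ'_p = 38.6 kPa, so the stress path crosses the preconsolidation pressure — recompression up to σ'_p, then virgin compression beyond:
S_c = H/(1+e₀)·[C_r·log₁₀(σ'_p/σ'_0) + C_c·log₁₀(σ'_f/σ'_p)]
    = 3.2/1.75 × [0.059×log₁₀(38.6/32.655) + 0.34×log₁₀(81.853/38.6)]
    = 1.8286 × [0.0042856 + 0.11099] = 0.2108 m

S_c ≈ 211 mm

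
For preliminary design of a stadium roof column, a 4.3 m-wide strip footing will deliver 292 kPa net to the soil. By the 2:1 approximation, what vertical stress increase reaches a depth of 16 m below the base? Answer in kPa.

By the 2:1 method the load spreads at 1 horizontal : 2 vertical, so at depth z the loaded area has grown by z in each plan dimension:
Δσ = qB/(B+z) = 292×4.3/(4.3+16) = 61.852 kPa

Δσ_z ≈ 61.9 kPa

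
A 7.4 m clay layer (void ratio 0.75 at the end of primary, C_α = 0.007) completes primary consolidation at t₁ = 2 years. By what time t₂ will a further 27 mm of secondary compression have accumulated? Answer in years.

t₂ ≈ 16.3 years

S_s = C_α·H/(1+e_p)·log₁₀(t₂/t₁) ⇒ log₁₀(t₂/t₁) = S_s·(1+e_p)/(C_α·H).
log₁₀(t₂/t₁) = 0.027 × (1+0.75) / (0.007×7.4) = 0.9122
t₂ = t₁ × 10^0.9122 = 2 × 8.169 = 16.34 years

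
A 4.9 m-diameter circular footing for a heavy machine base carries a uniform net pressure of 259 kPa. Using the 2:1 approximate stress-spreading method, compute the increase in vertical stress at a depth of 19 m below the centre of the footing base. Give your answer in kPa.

By the 2:1 method the load spreads at 1 horizontal : 2 vertical, so at depth z the loaded area has grown by z in each plan dimension:
Δσ ≈ qD²/(D+z)² = 259×4.9²/(4.9+19)² = 10.887 kPa

Δσ_z ≈ 10.9 kPa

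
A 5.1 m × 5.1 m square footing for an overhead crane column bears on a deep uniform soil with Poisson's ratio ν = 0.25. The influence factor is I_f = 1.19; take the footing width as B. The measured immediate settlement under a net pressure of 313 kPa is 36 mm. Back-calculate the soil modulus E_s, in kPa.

E_s ≈ 49500 kPa

S_e = q·B·(1−ν²)/E_s · I_f  ⇒  E_s = q·B·(1−ν²)·I_f / S_e.
E_s = 313 × 5.1 × 0.9375 × 1.19 / 0.036 = 49470 kPa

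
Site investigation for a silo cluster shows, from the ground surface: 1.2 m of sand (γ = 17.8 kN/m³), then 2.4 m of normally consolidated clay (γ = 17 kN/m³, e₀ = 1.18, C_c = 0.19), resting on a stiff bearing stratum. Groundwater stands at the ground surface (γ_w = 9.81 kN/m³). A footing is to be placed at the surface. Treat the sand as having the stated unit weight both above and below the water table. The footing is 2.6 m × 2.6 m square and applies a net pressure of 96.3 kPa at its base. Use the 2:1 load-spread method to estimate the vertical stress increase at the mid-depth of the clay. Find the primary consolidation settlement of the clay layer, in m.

Mid-depth of clay below the ground surface: z = 1.2 + 2.4/2 = 2.4 m.
Total vertical stress at mid-clay: σ_v = 17.8×1.2 + 17×1.2 = 41.76 kPa.
Pore pressure: u = 9.81×(2.4 − 0) = 23.544 kPa.
Initial effective stress: σ'_0 = σ_v − u = 41.76 − 23.544 = 18.216 kPa.
Stress increase at mid-clay by the 2:1 spreading method:
Δσ = qBL/((B+z)(L+z)) = 96.3×2.6×2.6/((2.6+2.4)(2.6+2.4)) = 26.04 kPa
Final effective stress: σ'_f = σ'_0 + Δσ = 18.216 + 26.04 = 44.256 kPa.
Normally consolidated clay, so the full stress increment lies on the virgin compression line:
S_c = C_c·H/(1+e₀)·log₁₀(σ'_f/σ'_0) = 0.19×2.4/(1+1.18)×log₁₀(44.256/18.216)
    = 0.20917 × 0.38552 = 0.08064 m

S_c ≈ 0.0806 m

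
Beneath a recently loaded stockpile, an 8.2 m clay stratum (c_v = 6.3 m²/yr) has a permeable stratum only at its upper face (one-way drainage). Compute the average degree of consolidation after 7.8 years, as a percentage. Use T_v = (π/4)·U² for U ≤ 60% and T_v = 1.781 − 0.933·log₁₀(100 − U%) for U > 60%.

Drainage path length: H_d = H = 8.2 m (single drainage).
T_v = c_v·t/H_d² = 6.3×7.8/8.2² = 0.73081.
T_v = 0.73081 corresponds to the U > 60% branch:
U = 1 − 10^((1.781 − T_v)/0.933)/100 = 0.8665

U ≈ 86.6 %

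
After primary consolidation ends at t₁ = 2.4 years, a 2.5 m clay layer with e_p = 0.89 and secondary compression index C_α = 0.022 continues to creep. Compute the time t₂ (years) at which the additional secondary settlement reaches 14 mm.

S_s = C_α·H/(1+e_p)·log₁₀(t₂/t₁) ⇒ log₁₀(t₂/t₁) = S_s·(1+e_p)/(C_α·H).
log₁₀(t₂/t₁) = 0.014 × (1+0.89) / (0.022×2.5) = 0.4811
t₂ = t₁ × 10^0.4811 = 2.4 × 3.028 = 7.266 years

t₂ ≈ 7.27 years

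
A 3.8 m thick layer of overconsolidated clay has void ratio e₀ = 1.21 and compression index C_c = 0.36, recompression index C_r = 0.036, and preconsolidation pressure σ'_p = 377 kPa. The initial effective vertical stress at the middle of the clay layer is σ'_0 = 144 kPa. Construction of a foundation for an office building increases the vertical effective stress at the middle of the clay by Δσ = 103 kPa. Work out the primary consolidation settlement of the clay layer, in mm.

S_c ≈ 14.5 mm

Final effective stress: σ'_f = 144 + 103 = 247 kPa.
σ'_f = 247 ≤ σ'_p = 377 kPa, so the clay remains overconsolidated and only the recompression index applies:
S_c = C_r·H/(1+e₀)·log₁₀(σ'_f/σ'_0) = 0.036×3.8/2.21×log₁₀(247/144)
    = 0.061902 × 0.23433 = 0.01451 m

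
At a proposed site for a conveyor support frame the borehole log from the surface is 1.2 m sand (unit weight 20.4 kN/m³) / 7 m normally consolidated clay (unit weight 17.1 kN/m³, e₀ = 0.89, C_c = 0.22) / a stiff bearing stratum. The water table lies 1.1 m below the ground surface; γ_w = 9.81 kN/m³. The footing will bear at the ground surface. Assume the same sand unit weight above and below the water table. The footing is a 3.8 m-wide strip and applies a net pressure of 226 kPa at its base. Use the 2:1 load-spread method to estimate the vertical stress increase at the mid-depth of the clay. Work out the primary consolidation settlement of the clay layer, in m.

Mid-depth of clay below the ground surface: z = 1.2 + 7/2 = 4.7 m.
Total vertical stress at mid-clay: σ_v = 20.4×1.2 + 17.1×3.5 = 84.33 kPa.
Pore pressure: u = 9.81×(4.7 − 1.1) = 35.316 kPa.
Initial effective stress: σ'_0 = σ_v − u = 84.33 − 35.316 = 49.014 kPa.
Stress increase at mid-clay by the 2:1 spreading method:
Δσ = qB/(B+z) = 226×3.8/(3.8+4.7) = 101.04 kPa
Final effective stress: σ'_f = σ'_0 + Δσ = 49.014 + 101.04 = 150.05 kPa.
Normally consolidated clay, so the full stress increment lies on the virgin compression line:
S_c = C_c·H/(1+e₀)·log₁₀(σ'_f/σ'_0) = 0.22×7/(1+0.89)×log₁₀(150.05/49.014)
    = 0.81481 × 0.48592 = 0.3959 m

S_c ≈ 0.396 m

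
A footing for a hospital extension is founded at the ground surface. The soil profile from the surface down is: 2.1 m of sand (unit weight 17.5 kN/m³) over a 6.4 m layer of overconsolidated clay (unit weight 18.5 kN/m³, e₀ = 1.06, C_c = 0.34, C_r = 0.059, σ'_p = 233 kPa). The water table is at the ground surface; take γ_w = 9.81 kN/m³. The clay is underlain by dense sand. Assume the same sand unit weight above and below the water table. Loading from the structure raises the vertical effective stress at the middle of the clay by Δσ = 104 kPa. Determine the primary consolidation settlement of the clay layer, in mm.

Mid-depth of clay below the ground surface: z = 2.1 + 6.4/2 = 5.3 m.
Total vertical stress at mid-clay: σ_v = 17.5×2.1 + 18.5×3.2 = 95.95 kPa.
Pore pressure: u = 9.81×(5.3 − 0) = 51.993 kPa.
Initial effective stress: σ'_0 = σ_v − u = 95.95 − 51.993 = 43.957 kPa.
Final effective stress: σ'_f = 43.957 + 104 = 147.96 kPa.
σ'_f = 147.96 ≤ σ'_p = 233 kPa, so the clay remains overconsolidated and only the recompression index applies:
S_c = C_r·H/(1+e₀)·log₁₀(σ'_f/σ'_0) = 0.059×6.4/2.06×log₁₀(147.96/43.957)
    = 0.1833 × 0.52712 = 0.09662 m

S_c ≈ 96.6 mm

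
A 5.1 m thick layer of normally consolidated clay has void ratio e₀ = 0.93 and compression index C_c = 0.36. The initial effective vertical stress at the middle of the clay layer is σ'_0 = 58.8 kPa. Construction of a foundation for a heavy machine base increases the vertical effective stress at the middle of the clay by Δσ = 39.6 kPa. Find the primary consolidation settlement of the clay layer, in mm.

S_c ≈ 213 mm

Final effective stress: σ'_f = σ'_0 + Δσ = 58.8 + 39.6 = 98.4 kPa.
Normally consolidated clay, so the full stress increment lies on the virgin compression line:
S_c = C_c·H/(1+e₀)·log₁₀(σ'_f/σ'_0) = 0.36×5.1/(1+0.93)×log₁₀(98.4/58.8)
    = 0.9513 × 0.22362 = 0.2127 m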